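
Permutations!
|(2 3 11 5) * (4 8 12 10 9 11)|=|(2 3 4 8 12 10 9 11 5)|=9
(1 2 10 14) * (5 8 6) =[0, 2, 10, 3, 4, 8, 5, 7, 6, 9, 14, 11, 12, 13, 1] =(1 2 10 14)(5 8 6)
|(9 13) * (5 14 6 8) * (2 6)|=|(2 6 8 5 14)(9 13)|=10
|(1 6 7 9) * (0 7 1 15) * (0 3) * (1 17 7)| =|(0 1 6 17 7 9 15 3)| =8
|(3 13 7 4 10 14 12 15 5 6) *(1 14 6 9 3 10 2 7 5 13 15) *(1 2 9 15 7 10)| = 12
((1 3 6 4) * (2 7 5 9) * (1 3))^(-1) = (2 9 5 7)(3 4 6) = [0, 1, 9, 4, 6, 7, 3, 2, 8, 5]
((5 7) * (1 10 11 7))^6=[0, 10, 2, 3, 4, 1, 6, 5, 8, 9, 11, 7]=(1 10 11 7 5)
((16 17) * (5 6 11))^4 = (17)(5 6 11) = [0, 1, 2, 3, 4, 6, 11, 7, 8, 9, 10, 5, 12, 13, 14, 15, 16, 17]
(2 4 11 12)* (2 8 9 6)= (2 4 11 12 8 9 6)= [0, 1, 4, 3, 11, 5, 2, 7, 9, 6, 10, 12, 8]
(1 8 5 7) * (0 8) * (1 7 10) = (0 8 5 10 1) = [8, 0, 2, 3, 4, 10, 6, 7, 5, 9, 1]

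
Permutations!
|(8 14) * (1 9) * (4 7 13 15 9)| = 6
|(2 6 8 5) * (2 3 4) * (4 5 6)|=2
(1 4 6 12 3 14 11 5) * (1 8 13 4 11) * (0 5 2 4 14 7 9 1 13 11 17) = (0 5 8 11 2 4 6 12 3 7 9 1 17)(13 14) = [5, 17, 4, 7, 6, 8, 12, 9, 11, 1, 10, 2, 3, 14, 13, 15, 16, 0]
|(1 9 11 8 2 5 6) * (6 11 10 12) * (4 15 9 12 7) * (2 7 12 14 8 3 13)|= |(1 14 8 7 4 15 9 10 12 6)(2 5 11 3 13)|= 10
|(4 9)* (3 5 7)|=|(3 5 7)(4 9)|=6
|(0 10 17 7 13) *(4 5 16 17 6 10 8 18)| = 18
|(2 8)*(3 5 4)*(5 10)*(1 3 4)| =|(1 3 10 5)(2 8)| =4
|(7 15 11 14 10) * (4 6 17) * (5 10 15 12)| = 12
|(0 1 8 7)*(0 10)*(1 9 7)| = 4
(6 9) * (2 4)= (2 4)(6 9)= [0, 1, 4, 3, 2, 5, 9, 7, 8, 6]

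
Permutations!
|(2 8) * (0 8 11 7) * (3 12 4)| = |(0 8 2 11 7)(3 12 4)| = 15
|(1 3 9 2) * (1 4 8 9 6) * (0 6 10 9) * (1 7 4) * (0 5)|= 30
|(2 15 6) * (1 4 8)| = |(1 4 8)(2 15 6)| = 3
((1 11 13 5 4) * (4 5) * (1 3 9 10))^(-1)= (1 10 9 3 4 13 11)= [0, 10, 2, 4, 13, 5, 6, 7, 8, 3, 9, 1, 12, 11]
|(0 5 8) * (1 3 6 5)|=6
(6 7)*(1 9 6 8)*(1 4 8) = [0, 9, 2, 3, 8, 5, 7, 1, 4, 6] = (1 9 6 7)(4 8)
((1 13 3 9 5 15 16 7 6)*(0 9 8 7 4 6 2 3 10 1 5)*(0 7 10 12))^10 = [0, 1, 2, 3, 4, 5, 6, 7, 8, 9, 10, 11, 12, 13, 14, 15, 16] = (16)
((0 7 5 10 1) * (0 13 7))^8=(1 5 13 10 7)=[0, 5, 2, 3, 4, 13, 6, 1, 8, 9, 7, 11, 12, 10]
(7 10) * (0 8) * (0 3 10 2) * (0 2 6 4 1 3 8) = [0, 3, 2, 10, 1, 5, 4, 6, 8, 9, 7] = (1 3 10 7 6 4)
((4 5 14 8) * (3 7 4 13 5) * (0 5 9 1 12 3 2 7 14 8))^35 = (0 14 3 12 1 9 13 8 5)(2 4 7) = [14, 9, 4, 12, 7, 0, 6, 2, 5, 13, 10, 11, 1, 8, 3]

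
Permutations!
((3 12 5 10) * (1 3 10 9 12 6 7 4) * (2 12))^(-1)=(1 4 7 6 3)(2 9 5 12)=[0, 4, 9, 1, 7, 12, 3, 6, 8, 5, 10, 11, 2]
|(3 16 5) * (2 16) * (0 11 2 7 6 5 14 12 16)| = |(0 11 2)(3 7 6 5)(12 16 14)| = 12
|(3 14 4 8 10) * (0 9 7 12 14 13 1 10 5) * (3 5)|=12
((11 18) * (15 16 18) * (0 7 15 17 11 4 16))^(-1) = (0 15 7)(4 18 16)(11 17) = [15, 1, 2, 3, 18, 5, 6, 0, 8, 9, 10, 17, 12, 13, 14, 7, 4, 11, 16]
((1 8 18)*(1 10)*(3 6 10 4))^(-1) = (1 10 6 3 4 18 8) = [0, 10, 2, 4, 18, 5, 3, 7, 1, 9, 6, 11, 12, 13, 14, 15, 16, 17, 8]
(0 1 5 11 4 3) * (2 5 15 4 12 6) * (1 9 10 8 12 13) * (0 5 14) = (0 9 10 8 12 6 2 14)(1 15 4 3 5 11 13) = [9, 15, 14, 5, 3, 11, 2, 7, 12, 10, 8, 13, 6, 1, 0, 4]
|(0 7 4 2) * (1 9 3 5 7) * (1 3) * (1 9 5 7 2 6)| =|(9)(0 3 7 4 6 1 5 2)| =8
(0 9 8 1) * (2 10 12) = (0 9 8 1)(2 10 12) = [9, 0, 10, 3, 4, 5, 6, 7, 1, 8, 12, 11, 2]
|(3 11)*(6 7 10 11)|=5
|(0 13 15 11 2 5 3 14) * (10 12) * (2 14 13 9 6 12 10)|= 11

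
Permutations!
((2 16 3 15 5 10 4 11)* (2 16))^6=[0, 1, 2, 16, 10, 15, 6, 7, 8, 9, 5, 4, 12, 13, 14, 3, 11]=(3 16 11 4 10 5 15)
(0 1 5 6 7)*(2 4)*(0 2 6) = [1, 5, 4, 3, 6, 0, 7, 2] = (0 1 5)(2 4 6 7)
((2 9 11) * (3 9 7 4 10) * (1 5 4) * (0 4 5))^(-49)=(0 11 4 2 10 7 3 1 9)=[11, 9, 10, 1, 2, 5, 6, 3, 8, 0, 7, 4]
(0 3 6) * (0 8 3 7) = [7, 1, 2, 6, 4, 5, 8, 0, 3] = (0 7)(3 6 8)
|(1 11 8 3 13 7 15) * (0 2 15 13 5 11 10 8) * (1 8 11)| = 18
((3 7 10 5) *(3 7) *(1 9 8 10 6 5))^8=(10)(5 6 7)=[0, 1, 2, 3, 4, 6, 7, 5, 8, 9, 10]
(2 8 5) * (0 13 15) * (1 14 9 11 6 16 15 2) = [13, 14, 8, 3, 4, 1, 16, 7, 5, 11, 10, 6, 12, 2, 9, 0, 15] = (0 13 2 8 5 1 14 9 11 6 16 15)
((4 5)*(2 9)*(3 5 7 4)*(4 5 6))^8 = (9)(3 7 6 5 4) = [0, 1, 2, 7, 3, 4, 5, 6, 8, 9]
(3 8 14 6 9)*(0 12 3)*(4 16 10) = (0 12 3 8 14 6 9)(4 16 10) = [12, 1, 2, 8, 16, 5, 9, 7, 14, 0, 4, 11, 3, 13, 6, 15, 10]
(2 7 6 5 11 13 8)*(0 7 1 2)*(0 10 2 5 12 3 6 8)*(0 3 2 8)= (0 7)(1 5 11 13 3 6 12 2)(8 10)= [7, 5, 1, 6, 4, 11, 12, 0, 10, 9, 8, 13, 2, 3]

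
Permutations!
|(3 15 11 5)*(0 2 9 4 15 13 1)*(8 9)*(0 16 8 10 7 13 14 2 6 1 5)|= |(0 6 1 16 8 9 4 15 11)(2 10 7 13 5 3 14)|= 63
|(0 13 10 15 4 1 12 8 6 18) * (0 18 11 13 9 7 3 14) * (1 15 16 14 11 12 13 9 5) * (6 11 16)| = 14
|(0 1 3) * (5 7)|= |(0 1 3)(5 7)|= 6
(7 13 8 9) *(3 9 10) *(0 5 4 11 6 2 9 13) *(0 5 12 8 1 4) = (0 12 8 10 3 13 1 4 11 6 2 9 7 5) = [12, 4, 9, 13, 11, 0, 2, 5, 10, 7, 3, 6, 8, 1]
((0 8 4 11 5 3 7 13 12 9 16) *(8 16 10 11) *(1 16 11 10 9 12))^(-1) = (0 16 1 13 7 3 5 11)(4 8) = [16, 13, 2, 5, 8, 11, 6, 3, 4, 9, 10, 0, 12, 7, 14, 15, 1]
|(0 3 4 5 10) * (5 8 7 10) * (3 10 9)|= |(0 10)(3 4 8 7 9)|= 10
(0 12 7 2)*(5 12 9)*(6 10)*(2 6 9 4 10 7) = (0 4 10 9 5 12 2)(6 7) = [4, 1, 0, 3, 10, 12, 7, 6, 8, 5, 9, 11, 2]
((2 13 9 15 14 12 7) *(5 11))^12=[0, 1, 12, 3, 4, 5, 6, 14, 8, 2, 10, 11, 15, 7, 9, 13]=(2 12 15 13 7 14 9)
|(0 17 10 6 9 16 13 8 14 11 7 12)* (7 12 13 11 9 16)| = |(0 17 10 6 16 11 12)(7 13 8 14 9)| = 35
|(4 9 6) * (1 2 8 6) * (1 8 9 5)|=7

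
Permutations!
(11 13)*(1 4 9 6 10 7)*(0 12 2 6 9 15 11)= (0 12 2 6 10 7 1 4 15 11 13)= [12, 4, 6, 3, 15, 5, 10, 1, 8, 9, 7, 13, 2, 0, 14, 11]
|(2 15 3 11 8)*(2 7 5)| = |(2 15 3 11 8 7 5)| = 7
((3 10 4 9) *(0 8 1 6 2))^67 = (0 1 2 8 6)(3 9 4 10) = [1, 2, 8, 9, 10, 5, 0, 7, 6, 4, 3]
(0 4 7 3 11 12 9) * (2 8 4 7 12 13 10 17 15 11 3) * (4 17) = (0 7 2 8 17 15 11 13 10 4 12 9) = [7, 1, 8, 3, 12, 5, 6, 2, 17, 0, 4, 13, 9, 10, 14, 11, 16, 15]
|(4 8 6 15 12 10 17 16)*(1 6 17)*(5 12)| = |(1 6 15 5 12 10)(4 8 17 16)| = 12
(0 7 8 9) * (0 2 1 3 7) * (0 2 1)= (0 2)(1 3 7 8 9)= [2, 3, 0, 7, 4, 5, 6, 8, 9, 1]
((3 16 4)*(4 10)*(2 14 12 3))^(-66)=(2 16 14 10 12 4 3)=[0, 1, 16, 2, 3, 5, 6, 7, 8, 9, 12, 11, 4, 13, 10, 15, 14]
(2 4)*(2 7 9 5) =(2 4 7 9 5) =[0, 1, 4, 3, 7, 2, 6, 9, 8, 5]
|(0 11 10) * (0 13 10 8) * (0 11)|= 2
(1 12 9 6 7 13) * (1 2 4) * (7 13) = (1 12 9 6 13 2 4) = [0, 12, 4, 3, 1, 5, 13, 7, 8, 6, 10, 11, 9, 2]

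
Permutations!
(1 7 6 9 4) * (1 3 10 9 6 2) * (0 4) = [4, 7, 1, 10, 3, 5, 6, 2, 8, 0, 9] = (0 4 3 10 9)(1 7 2)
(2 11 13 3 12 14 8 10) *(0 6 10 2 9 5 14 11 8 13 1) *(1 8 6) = (0 1)(2 6 10 9 5 14 13 3 12 11 8) = [1, 0, 6, 12, 4, 14, 10, 7, 2, 5, 9, 8, 11, 3, 13]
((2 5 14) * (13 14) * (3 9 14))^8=(2 13 9)(3 14 5)=[0, 1, 13, 14, 4, 3, 6, 7, 8, 2, 10, 11, 12, 9, 5]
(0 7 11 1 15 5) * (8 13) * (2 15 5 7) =(0 2 15 7 11 1 5)(8 13) =[2, 5, 15, 3, 4, 0, 6, 11, 13, 9, 10, 1, 12, 8, 14, 7]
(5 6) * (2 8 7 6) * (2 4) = (2 8 7 6 5 4) = [0, 1, 8, 3, 2, 4, 5, 6, 7]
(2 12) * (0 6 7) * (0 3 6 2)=[2, 1, 12, 6, 4, 5, 7, 3, 8, 9, 10, 11, 0]=(0 2 12)(3 6 7)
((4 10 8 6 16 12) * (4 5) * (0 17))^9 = (0 17)(4 8 16 5 10 6 12) = [17, 1, 2, 3, 8, 10, 12, 7, 16, 9, 6, 11, 4, 13, 14, 15, 5, 0]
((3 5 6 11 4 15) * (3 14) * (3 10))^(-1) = (3 10 14 15 4 11 6 5) = [0, 1, 2, 10, 11, 3, 5, 7, 8, 9, 14, 6, 12, 13, 15, 4]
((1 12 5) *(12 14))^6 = [0, 12, 2, 3, 4, 14, 6, 7, 8, 9, 10, 11, 1, 13, 5] = (1 12)(5 14)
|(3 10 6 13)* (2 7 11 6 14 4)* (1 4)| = |(1 4 2 7 11 6 13 3 10 14)| = 10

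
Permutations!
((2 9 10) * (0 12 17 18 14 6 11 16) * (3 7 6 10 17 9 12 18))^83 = (0 12 6 14 17 16 2 7 18 9 11 10 3) = [12, 1, 7, 0, 4, 5, 14, 18, 8, 11, 3, 10, 6, 13, 17, 15, 2, 16, 9]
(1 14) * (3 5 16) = (1 14)(3 5 16) = [0, 14, 2, 5, 4, 16, 6, 7, 8, 9, 10, 11, 12, 13, 1, 15, 3]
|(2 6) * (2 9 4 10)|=5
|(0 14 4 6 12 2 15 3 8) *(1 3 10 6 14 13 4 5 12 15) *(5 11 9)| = 12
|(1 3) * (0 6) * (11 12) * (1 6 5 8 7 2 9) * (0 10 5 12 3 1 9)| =|(0 12 11 3 6 10 5 8 7 2)| =10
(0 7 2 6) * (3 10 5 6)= (0 7 2 3 10 5 6)= [7, 1, 3, 10, 4, 6, 0, 2, 8, 9, 5]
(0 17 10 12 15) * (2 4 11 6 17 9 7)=(0 9 7 2 4 11 6 17 10 12 15)=[9, 1, 4, 3, 11, 5, 17, 2, 8, 7, 12, 6, 15, 13, 14, 0, 16, 10]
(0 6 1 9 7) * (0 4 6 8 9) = (0 8 9 7 4 6 1) = [8, 0, 2, 3, 6, 5, 1, 4, 9, 7]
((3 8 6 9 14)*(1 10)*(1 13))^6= (3 8 6 9 14)= [0, 1, 2, 8, 4, 5, 9, 7, 6, 14, 10, 11, 12, 13, 3]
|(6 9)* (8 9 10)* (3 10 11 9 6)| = 6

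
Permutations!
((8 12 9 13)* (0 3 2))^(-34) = (0 2 3)(8 9)(12 13) = [2, 1, 3, 0, 4, 5, 6, 7, 9, 8, 10, 11, 13, 12]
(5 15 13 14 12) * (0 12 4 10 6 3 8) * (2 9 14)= (0 12 5 15 13 2 9 14 4 10 6 3 8)= [12, 1, 9, 8, 10, 15, 3, 7, 0, 14, 6, 11, 5, 2, 4, 13]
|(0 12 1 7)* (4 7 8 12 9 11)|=15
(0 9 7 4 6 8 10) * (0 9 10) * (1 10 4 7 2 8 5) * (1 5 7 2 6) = (0 4 1 10 9 6 7 2 8) = [4, 10, 8, 3, 1, 5, 7, 2, 0, 6, 9]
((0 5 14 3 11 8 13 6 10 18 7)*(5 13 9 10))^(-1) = (0 7 18 10 9 8 11 3 14 5 6 13) = [7, 1, 2, 14, 4, 6, 13, 18, 11, 8, 9, 3, 12, 0, 5, 15, 16, 17, 10]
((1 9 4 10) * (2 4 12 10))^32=(12)=[0, 1, 2, 3, 4, 5, 6, 7, 8, 9, 10, 11, 12]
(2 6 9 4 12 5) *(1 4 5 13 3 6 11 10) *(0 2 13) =(0 2 11 10 1 4 12)(3 6 9 5 13) =[2, 4, 11, 6, 12, 13, 9, 7, 8, 5, 1, 10, 0, 3]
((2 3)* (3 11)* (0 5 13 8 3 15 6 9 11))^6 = (6 11)(9 15) = [0, 1, 2, 3, 4, 5, 11, 7, 8, 15, 10, 6, 12, 13, 14, 9]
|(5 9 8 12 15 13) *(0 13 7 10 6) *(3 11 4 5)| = |(0 13 3 11 4 5 9 8 12 15 7 10 6)| = 13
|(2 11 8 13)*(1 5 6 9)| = 4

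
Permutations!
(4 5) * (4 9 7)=[0, 1, 2, 3, 5, 9, 6, 4, 8, 7]=(4 5 9 7)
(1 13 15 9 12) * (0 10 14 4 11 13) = (0 10 14 4 11 13 15 9 12 1) = [10, 0, 2, 3, 11, 5, 6, 7, 8, 12, 14, 13, 1, 15, 4, 9]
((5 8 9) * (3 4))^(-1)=(3 4)(5 9 8)=[0, 1, 2, 4, 3, 9, 6, 7, 5, 8]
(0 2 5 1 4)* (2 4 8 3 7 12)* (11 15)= (0 4)(1 8 3 7 12 2 5)(11 15)= [4, 8, 5, 7, 0, 1, 6, 12, 3, 9, 10, 15, 2, 13, 14, 11]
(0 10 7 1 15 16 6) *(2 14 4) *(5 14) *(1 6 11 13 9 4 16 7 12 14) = [10, 15, 5, 3, 2, 1, 0, 6, 8, 4, 12, 13, 14, 9, 16, 7, 11] = (0 10 12 14 16 11 13 9 4 2 5 1 15 7 6)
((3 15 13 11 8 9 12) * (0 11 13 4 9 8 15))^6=(0 3 12 9 4 15 11)=[3, 1, 2, 12, 15, 5, 6, 7, 8, 4, 10, 0, 9, 13, 14, 11]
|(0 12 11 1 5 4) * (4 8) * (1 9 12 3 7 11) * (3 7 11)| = |(0 7 3 11 9 12 1 5 8 4)| = 10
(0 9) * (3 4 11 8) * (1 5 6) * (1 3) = [9, 5, 2, 4, 11, 6, 3, 7, 1, 0, 10, 8] = (0 9)(1 5 6 3 4 11 8)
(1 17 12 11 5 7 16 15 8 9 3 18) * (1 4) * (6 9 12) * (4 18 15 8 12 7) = (18)(1 17 6 9 3 15 12 11 5 4)(7 16 8) = [0, 17, 2, 15, 1, 4, 9, 16, 7, 3, 10, 5, 11, 13, 14, 12, 8, 6, 18]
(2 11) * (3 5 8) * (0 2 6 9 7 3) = (0 2 11 6 9 7 3 5 8) = [2, 1, 11, 5, 4, 8, 9, 3, 0, 7, 10, 6]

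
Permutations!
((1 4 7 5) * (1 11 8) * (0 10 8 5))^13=[10, 4, 2, 3, 7, 11, 6, 0, 1, 9, 8, 5]=(0 10 8 1 4 7)(5 11)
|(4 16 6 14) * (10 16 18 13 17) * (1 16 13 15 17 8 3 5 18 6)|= 24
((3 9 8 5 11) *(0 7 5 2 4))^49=(0 3 4 11 2 5 8 7 9)=[3, 1, 5, 4, 11, 8, 6, 9, 7, 0, 10, 2]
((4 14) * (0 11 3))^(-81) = (4 14) = [0, 1, 2, 3, 14, 5, 6, 7, 8, 9, 10, 11, 12, 13, 4]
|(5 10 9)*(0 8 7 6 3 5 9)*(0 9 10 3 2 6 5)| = |(0 8 7 5 3)(2 6)(9 10)| = 10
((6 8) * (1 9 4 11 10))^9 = (1 10 11 4 9)(6 8) = [0, 10, 2, 3, 9, 5, 8, 7, 6, 1, 11, 4]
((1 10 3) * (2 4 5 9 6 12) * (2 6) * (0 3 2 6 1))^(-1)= (0 3)(1 12 6 9 5 4 2 10)= [3, 12, 10, 0, 2, 4, 9, 7, 8, 5, 1, 11, 6]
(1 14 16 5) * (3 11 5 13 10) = (1 14 16 13 10 3 11 5) = [0, 14, 2, 11, 4, 1, 6, 7, 8, 9, 3, 5, 12, 10, 16, 15, 13]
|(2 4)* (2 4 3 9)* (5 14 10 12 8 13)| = 6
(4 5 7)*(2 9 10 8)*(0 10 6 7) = [10, 1, 9, 3, 5, 0, 7, 4, 2, 6, 8] = (0 10 8 2 9 6 7 4 5)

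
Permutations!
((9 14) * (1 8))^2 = [0, 1, 2, 3, 4, 5, 6, 7, 8, 9, 10, 11, 12, 13, 14] = (14)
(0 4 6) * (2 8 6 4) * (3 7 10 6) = (0 2 8 3 7 10 6) = [2, 1, 8, 7, 4, 5, 0, 10, 3, 9, 6]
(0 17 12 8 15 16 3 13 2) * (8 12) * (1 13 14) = (0 17 8 15 16 3 14 1 13 2) = [17, 13, 0, 14, 4, 5, 6, 7, 15, 9, 10, 11, 12, 2, 1, 16, 3, 8]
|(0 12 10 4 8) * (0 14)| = |(0 12 10 4 8 14)| = 6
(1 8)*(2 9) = (1 8)(2 9) = [0, 8, 9, 3, 4, 5, 6, 7, 1, 2]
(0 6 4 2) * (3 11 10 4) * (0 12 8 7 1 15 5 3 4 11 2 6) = (1 15 5 3 2 12 8 7)(4 6)(10 11) = [0, 15, 12, 2, 6, 3, 4, 1, 7, 9, 11, 10, 8, 13, 14, 5]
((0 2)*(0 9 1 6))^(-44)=[2, 6, 9, 3, 4, 5, 0, 7, 8, 1]=(0 2 9 1 6)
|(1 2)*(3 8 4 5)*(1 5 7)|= 7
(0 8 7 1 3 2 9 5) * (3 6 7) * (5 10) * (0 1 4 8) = [0, 6, 9, 2, 8, 1, 7, 4, 3, 10, 5] = (1 6 7 4 8 3 2 9 10 5)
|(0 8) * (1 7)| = |(0 8)(1 7)| = 2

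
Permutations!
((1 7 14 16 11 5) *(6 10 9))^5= (1 5 11 16 14 7)(6 9 10)= [0, 5, 2, 3, 4, 11, 9, 1, 8, 10, 6, 16, 12, 13, 7, 15, 14]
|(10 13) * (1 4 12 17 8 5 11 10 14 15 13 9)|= |(1 4 12 17 8 5 11 10 9)(13 14 15)|= 9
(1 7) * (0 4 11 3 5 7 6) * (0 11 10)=(0 4 10)(1 6 11 3 5 7)=[4, 6, 2, 5, 10, 7, 11, 1, 8, 9, 0, 3]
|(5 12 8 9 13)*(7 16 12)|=|(5 7 16 12 8 9 13)|=7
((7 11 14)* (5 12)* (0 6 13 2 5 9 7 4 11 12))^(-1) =(0 5 2 13 6)(4 14 11)(7 9 12) =[5, 1, 13, 3, 14, 2, 0, 9, 8, 12, 10, 4, 7, 6, 11]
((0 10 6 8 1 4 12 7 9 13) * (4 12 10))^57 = (0 7 8 4 9 1 10 13 12 6) = [7, 10, 2, 3, 9, 5, 0, 8, 4, 1, 13, 11, 6, 12]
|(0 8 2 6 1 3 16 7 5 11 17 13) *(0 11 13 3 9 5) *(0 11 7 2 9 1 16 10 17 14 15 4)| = |(0 8 9 5 13 7 11 14 15 4)(2 6 16)(3 10 17)| = 30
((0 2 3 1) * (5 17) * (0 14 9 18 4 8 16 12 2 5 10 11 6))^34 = (0 11 17)(1 4 2 9 16)(3 18 12 14 8)(5 6 10) = [11, 4, 9, 18, 2, 6, 10, 7, 3, 16, 5, 17, 14, 13, 8, 15, 1, 0, 12]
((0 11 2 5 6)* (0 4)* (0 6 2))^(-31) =[11, 1, 5, 3, 6, 2, 4, 7, 8, 9, 10, 0] =(0 11)(2 5)(4 6)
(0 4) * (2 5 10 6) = (0 4)(2 5 10 6) = [4, 1, 5, 3, 0, 10, 2, 7, 8, 9, 6]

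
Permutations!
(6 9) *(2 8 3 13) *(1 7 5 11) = (1 7 5 11)(2 8 3 13)(6 9) = [0, 7, 8, 13, 4, 11, 9, 5, 3, 6, 10, 1, 12, 2]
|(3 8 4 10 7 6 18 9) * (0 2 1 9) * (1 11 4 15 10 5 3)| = 12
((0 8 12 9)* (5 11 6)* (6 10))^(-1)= (0 9 12 8)(5 6 10 11)= [9, 1, 2, 3, 4, 6, 10, 7, 0, 12, 11, 5, 8]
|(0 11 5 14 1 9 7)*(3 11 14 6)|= |(0 14 1 9 7)(3 11 5 6)|= 20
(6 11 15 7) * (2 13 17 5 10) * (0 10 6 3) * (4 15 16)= [10, 1, 13, 0, 15, 6, 11, 3, 8, 9, 2, 16, 12, 17, 14, 7, 4, 5]= (0 10 2 13 17 5 6 11 16 4 15 7 3)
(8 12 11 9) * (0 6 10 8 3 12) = (0 6 10 8)(3 12 11 9) = [6, 1, 2, 12, 4, 5, 10, 7, 0, 3, 8, 9, 11]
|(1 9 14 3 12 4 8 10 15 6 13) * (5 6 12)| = 35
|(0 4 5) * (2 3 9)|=|(0 4 5)(2 3 9)|=3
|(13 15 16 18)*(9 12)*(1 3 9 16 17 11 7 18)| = 30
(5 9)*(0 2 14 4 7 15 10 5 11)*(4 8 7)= (0 2 14 8 7 15 10 5 9 11)= [2, 1, 14, 3, 4, 9, 6, 15, 7, 11, 5, 0, 12, 13, 8, 10]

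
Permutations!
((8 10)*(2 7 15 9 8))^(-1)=(2 10 8 9 15 7)=[0, 1, 10, 3, 4, 5, 6, 2, 9, 15, 8, 11, 12, 13, 14, 7]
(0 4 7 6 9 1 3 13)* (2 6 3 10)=(0 4 7 3 13)(1 10 2 6 9)=[4, 10, 6, 13, 7, 5, 9, 3, 8, 1, 2, 11, 12, 0]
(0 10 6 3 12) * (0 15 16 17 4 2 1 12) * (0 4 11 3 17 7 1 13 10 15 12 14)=[15, 14, 13, 4, 2, 5, 17, 1, 8, 9, 6, 3, 12, 10, 0, 16, 7, 11]=(0 15 16 7 1 14)(2 13 10 6 17 11 3 4)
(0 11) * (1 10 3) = (0 11)(1 10 3) = [11, 10, 2, 1, 4, 5, 6, 7, 8, 9, 3, 0]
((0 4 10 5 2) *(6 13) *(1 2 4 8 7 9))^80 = [7, 0, 8, 3, 5, 10, 6, 1, 9, 2, 4, 11, 12, 13] = (13)(0 7 1)(2 8 9)(4 5 10)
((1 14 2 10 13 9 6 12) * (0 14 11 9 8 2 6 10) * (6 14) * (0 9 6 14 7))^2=(0 7 14)(1 6)(2 10 8 9 13)(11 12)=[7, 6, 10, 3, 4, 5, 1, 14, 9, 13, 8, 12, 11, 2, 0]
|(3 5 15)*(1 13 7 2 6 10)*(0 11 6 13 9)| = 6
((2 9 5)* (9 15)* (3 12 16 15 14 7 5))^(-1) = [0, 1, 5, 9, 4, 7, 6, 14, 8, 15, 10, 11, 3, 13, 2, 16, 12] = (2 5 7 14)(3 9 15 16 12)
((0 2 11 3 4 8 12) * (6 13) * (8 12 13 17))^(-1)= (0 12 4 3 11 2)(6 13 8 17)= [12, 1, 0, 11, 3, 5, 13, 7, 17, 9, 10, 2, 4, 8, 14, 15, 16, 6]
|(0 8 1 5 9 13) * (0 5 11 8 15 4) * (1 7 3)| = 15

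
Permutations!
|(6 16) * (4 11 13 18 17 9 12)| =|(4 11 13 18 17 9 12)(6 16)| =14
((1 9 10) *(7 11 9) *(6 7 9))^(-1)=(1 10 9)(6 11 7)=[0, 10, 2, 3, 4, 5, 11, 6, 8, 1, 9, 7]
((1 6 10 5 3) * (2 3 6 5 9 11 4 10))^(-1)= (1 3 2 6 5)(4 11 9 10)= [0, 3, 6, 2, 11, 1, 5, 7, 8, 10, 4, 9]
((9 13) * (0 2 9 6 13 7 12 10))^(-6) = [0, 1, 2, 3, 4, 5, 6, 7, 8, 9, 10, 11, 12, 13] = (13)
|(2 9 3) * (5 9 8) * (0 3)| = |(0 3 2 8 5 9)| = 6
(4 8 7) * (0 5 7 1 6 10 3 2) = (0 5 7 4 8 1 6 10 3 2) = [5, 6, 0, 2, 8, 7, 10, 4, 1, 9, 3]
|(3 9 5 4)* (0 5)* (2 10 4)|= |(0 5 2 10 4 3 9)|= 7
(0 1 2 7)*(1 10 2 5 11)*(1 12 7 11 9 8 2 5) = (0 10 5 9 8 2 11 12 7) = [10, 1, 11, 3, 4, 9, 6, 0, 2, 8, 5, 12, 7]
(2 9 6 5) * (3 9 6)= [0, 1, 6, 9, 4, 2, 5, 7, 8, 3]= (2 6 5)(3 9)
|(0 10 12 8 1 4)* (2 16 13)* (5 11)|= |(0 10 12 8 1 4)(2 16 13)(5 11)|= 6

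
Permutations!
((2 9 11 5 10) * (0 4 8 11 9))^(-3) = (0 5 4 10 8 2 11) = [5, 1, 11, 3, 10, 4, 6, 7, 2, 9, 8, 0]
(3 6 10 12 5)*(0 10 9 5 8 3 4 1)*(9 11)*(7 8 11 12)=(0 10 7 8 3 6 12 11 9 5 4 1)=[10, 0, 2, 6, 1, 4, 12, 8, 3, 5, 7, 9, 11]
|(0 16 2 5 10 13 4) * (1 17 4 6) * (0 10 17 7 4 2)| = |(0 16)(1 7 4 10 13 6)(2 5 17)| = 6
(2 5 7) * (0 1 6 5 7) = [1, 6, 7, 3, 4, 0, 5, 2] = (0 1 6 5)(2 7)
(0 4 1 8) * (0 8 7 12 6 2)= (0 4 1 7 12 6 2)= [4, 7, 0, 3, 1, 5, 2, 12, 8, 9, 10, 11, 6]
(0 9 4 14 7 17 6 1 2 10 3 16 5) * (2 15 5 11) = (0 9 4 14 7 17 6 1 15 5)(2 10 3 16 11) = [9, 15, 10, 16, 14, 0, 1, 17, 8, 4, 3, 2, 12, 13, 7, 5, 11, 6]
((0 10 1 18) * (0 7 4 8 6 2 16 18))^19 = (0 10 1)(2 8 7 16 6 4 18) = [10, 0, 8, 3, 18, 5, 4, 16, 7, 9, 1, 11, 12, 13, 14, 15, 6, 17, 2]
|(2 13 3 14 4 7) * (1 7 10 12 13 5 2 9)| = |(1 7 9)(2 5)(3 14 4 10 12 13)| = 6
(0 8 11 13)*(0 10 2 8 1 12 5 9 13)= (0 1 12 5 9 13 10 2 8 11)= [1, 12, 8, 3, 4, 9, 6, 7, 11, 13, 2, 0, 5, 10]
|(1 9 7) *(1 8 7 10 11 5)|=10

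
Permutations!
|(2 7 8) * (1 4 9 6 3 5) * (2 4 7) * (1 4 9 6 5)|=|(1 7 8 9 5 4 6 3)|=8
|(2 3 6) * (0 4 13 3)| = 6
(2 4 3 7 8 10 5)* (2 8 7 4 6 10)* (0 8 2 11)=(0 8 11)(2 6 10 5)(3 4)=[8, 1, 6, 4, 3, 2, 10, 7, 11, 9, 5, 0]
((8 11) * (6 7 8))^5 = (6 7 8 11) = [0, 1, 2, 3, 4, 5, 7, 8, 11, 9, 10, 6]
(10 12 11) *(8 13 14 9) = (8 13 14 9)(10 12 11) = [0, 1, 2, 3, 4, 5, 6, 7, 13, 8, 12, 10, 11, 14, 9]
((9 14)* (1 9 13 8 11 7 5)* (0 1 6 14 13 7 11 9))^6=[0, 1, 2, 3, 4, 14, 7, 6, 8, 9, 10, 11, 12, 13, 5]=(5 14)(6 7)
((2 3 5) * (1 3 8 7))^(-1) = (1 7 8 2 5 3) = [0, 7, 5, 1, 4, 3, 6, 8, 2]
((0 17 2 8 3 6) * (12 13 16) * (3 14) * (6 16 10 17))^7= (0 6)(2 10 12 3 8 17 13 16 14)= [6, 1, 10, 8, 4, 5, 0, 7, 17, 9, 12, 11, 3, 16, 2, 15, 14, 13]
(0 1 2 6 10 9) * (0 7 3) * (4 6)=(0 1 2 4 6 10 9 7 3)=[1, 2, 4, 0, 6, 5, 10, 3, 8, 7, 9]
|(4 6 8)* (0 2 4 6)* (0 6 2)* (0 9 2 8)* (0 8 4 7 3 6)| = 8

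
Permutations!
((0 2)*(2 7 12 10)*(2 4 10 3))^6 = (0 7 12 3 2) = [7, 1, 0, 2, 4, 5, 6, 12, 8, 9, 10, 11, 3]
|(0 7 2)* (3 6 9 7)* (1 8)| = |(0 3 6 9 7 2)(1 8)| = 6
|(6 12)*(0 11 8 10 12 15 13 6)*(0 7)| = 6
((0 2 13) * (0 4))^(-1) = (0 4 13 2) = [4, 1, 0, 3, 13, 5, 6, 7, 8, 9, 10, 11, 12, 2]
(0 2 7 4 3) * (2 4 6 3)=(0 4 2 7 6 3)=[4, 1, 7, 0, 2, 5, 3, 6]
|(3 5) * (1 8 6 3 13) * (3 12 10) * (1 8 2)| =|(1 2)(3 5 13 8 6 12 10)| =14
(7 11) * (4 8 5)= (4 8 5)(7 11)= [0, 1, 2, 3, 8, 4, 6, 11, 5, 9, 10, 7]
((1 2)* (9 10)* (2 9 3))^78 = (1 3 9 2 10) = [0, 3, 10, 9, 4, 5, 6, 7, 8, 2, 1]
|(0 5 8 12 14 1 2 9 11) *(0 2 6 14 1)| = |(0 5 8 12 1 6 14)(2 9 11)| = 21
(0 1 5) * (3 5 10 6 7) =(0 1 10 6 7 3 5) =[1, 10, 2, 5, 4, 0, 7, 3, 8, 9, 6]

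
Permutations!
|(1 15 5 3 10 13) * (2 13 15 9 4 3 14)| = |(1 9 4 3 10 15 5 14 2 13)| = 10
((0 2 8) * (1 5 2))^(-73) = [5, 2, 0, 3, 4, 8, 6, 7, 1] = (0 5 8 1 2)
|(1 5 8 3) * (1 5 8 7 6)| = 6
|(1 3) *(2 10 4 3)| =5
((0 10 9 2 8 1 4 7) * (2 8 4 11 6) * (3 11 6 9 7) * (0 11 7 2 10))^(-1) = (1 8 9 11 7 3 4 2 10 6) = [0, 8, 10, 4, 2, 5, 1, 3, 9, 11, 6, 7]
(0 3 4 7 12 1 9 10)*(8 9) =(0 3 4 7 12 1 8 9 10) =[3, 8, 2, 4, 7, 5, 6, 12, 9, 10, 0, 11, 1]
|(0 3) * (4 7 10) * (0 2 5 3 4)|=|(0 4 7 10)(2 5 3)|=12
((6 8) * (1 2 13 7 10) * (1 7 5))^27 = [0, 5, 1, 3, 4, 13, 8, 10, 6, 9, 7, 11, 12, 2] = (1 5 13 2)(6 8)(7 10)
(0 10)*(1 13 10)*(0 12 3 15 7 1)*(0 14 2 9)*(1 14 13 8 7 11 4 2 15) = (0 13 10 12 3 1 8 7 14 15 11 4 2 9) = [13, 8, 9, 1, 2, 5, 6, 14, 7, 0, 12, 4, 3, 10, 15, 11]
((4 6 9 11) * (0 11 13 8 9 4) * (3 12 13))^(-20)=(13)=[0, 1, 2, 3, 4, 5, 6, 7, 8, 9, 10, 11, 12, 13]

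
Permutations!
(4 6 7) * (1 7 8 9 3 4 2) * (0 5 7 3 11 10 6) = [5, 3, 1, 4, 0, 7, 8, 2, 9, 11, 6, 10] = (0 5 7 2 1 3 4)(6 8 9 11 10)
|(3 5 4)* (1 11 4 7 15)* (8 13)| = 14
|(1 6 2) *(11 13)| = |(1 6 2)(11 13)| = 6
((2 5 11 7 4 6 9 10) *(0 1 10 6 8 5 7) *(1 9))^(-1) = (0 11 5 8 4 7 2 10 1 6 9) = [11, 6, 10, 3, 7, 8, 9, 2, 4, 0, 1, 5]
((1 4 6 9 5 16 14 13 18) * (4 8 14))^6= (1 8 14 13 18)(4 6 9 5 16)= [0, 8, 2, 3, 6, 16, 9, 7, 14, 5, 10, 11, 12, 18, 13, 15, 4, 17, 1]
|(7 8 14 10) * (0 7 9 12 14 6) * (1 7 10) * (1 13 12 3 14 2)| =12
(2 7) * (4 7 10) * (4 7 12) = (2 10 7)(4 12) = [0, 1, 10, 3, 12, 5, 6, 2, 8, 9, 7, 11, 4]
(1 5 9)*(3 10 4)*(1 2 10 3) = [0, 5, 10, 3, 1, 9, 6, 7, 8, 2, 4] = (1 5 9 2 10 4)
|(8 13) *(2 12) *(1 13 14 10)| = |(1 13 8 14 10)(2 12)| = 10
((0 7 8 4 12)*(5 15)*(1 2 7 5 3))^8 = [4, 15, 3, 5, 7, 12, 6, 1, 2, 9, 10, 11, 8, 13, 14, 0] = (0 4 7 1 15)(2 3 5 12 8)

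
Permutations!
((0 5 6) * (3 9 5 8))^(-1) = (0 6 5 9 3 8) = [6, 1, 2, 8, 4, 9, 5, 7, 0, 3]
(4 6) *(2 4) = [0, 1, 4, 3, 6, 5, 2] = (2 4 6)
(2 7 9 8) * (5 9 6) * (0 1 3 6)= [1, 3, 7, 6, 4, 9, 5, 0, 2, 8]= (0 1 3 6 5 9 8 2 7)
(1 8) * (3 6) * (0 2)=(0 2)(1 8)(3 6)=[2, 8, 0, 6, 4, 5, 3, 7, 1]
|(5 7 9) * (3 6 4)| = |(3 6 4)(5 7 9)| = 3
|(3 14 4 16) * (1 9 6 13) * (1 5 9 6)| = |(1 6 13 5 9)(3 14 4 16)| = 20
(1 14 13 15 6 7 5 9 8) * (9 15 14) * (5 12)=(1 9 8)(5 15 6 7 12)(13 14)=[0, 9, 2, 3, 4, 15, 7, 12, 1, 8, 10, 11, 5, 14, 13, 6]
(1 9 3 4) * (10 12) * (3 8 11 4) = (1 9 8 11 4)(10 12) = [0, 9, 2, 3, 1, 5, 6, 7, 11, 8, 12, 4, 10]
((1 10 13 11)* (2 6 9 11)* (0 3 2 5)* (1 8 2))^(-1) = [5, 3, 8, 0, 4, 13, 2, 7, 11, 6, 1, 9, 12, 10] = (0 5 13 10 1 3)(2 8 11 9 6)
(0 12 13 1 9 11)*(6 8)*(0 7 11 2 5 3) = (0 12 13 1 9 2 5 3)(6 8)(7 11) = [12, 9, 5, 0, 4, 3, 8, 11, 6, 2, 10, 7, 13, 1]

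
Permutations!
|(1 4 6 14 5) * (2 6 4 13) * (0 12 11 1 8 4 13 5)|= |(0 12 11 1 5 8 4 13 2 6 14)|= 11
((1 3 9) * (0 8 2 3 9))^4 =(9) =[0, 1, 2, 3, 4, 5, 6, 7, 8, 9]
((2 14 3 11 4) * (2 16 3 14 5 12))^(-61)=[0, 1, 12, 16, 11, 2, 6, 7, 8, 9, 10, 3, 5, 13, 14, 15, 4]=(2 12 5)(3 16 4 11)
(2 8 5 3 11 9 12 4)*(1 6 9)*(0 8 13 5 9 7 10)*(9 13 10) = [8, 6, 10, 11, 2, 3, 7, 9, 13, 12, 0, 1, 4, 5] = (0 8 13 5 3 11 1 6 7 9 12 4 2 10)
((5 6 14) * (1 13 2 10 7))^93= (14)(1 10 13 7 2)= [0, 10, 1, 3, 4, 5, 6, 2, 8, 9, 13, 11, 12, 7, 14]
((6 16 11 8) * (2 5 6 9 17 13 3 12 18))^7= [0, 1, 17, 11, 4, 13, 3, 7, 2, 5, 10, 18, 8, 16, 14, 15, 12, 6, 9]= (2 17 6 3 11 18 9 5 13 16 12 8)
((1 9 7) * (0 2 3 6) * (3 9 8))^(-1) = (0 6 3 8 1 7 9 2) = [6, 7, 0, 8, 4, 5, 3, 9, 1, 2]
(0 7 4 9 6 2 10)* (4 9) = (0 7 9 6 2 10) = [7, 1, 10, 3, 4, 5, 2, 9, 8, 6, 0]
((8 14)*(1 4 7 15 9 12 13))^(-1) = (1 13 12 9 15 7 4)(8 14) = [0, 13, 2, 3, 1, 5, 6, 4, 14, 15, 10, 11, 9, 12, 8, 7]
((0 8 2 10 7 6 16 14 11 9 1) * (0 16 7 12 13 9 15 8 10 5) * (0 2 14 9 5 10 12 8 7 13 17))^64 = [12, 16, 11, 3, 4, 14, 10, 2, 7, 1, 15, 13, 17, 8, 6, 5, 9, 0] = (0 12 17)(1 16 9)(2 11 13 8 7)(5 14 6 10 15)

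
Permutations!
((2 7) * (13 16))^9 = [0, 1, 7, 3, 4, 5, 6, 2, 8, 9, 10, 11, 12, 16, 14, 15, 13] = (2 7)(13 16)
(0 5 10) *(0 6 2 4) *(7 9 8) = (0 5 10 6 2 4)(7 9 8) = [5, 1, 4, 3, 0, 10, 2, 9, 7, 8, 6]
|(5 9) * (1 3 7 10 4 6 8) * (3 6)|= |(1 6 8)(3 7 10 4)(5 9)|= 12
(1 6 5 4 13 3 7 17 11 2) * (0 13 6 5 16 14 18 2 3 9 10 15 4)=(0 13 9 10 15 4 6 16 14 18 2 1 5)(3 7 17 11)=[13, 5, 1, 7, 6, 0, 16, 17, 8, 10, 15, 3, 12, 9, 18, 4, 14, 11, 2]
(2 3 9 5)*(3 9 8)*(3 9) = (2 3 8 9 5) = [0, 1, 3, 8, 4, 2, 6, 7, 9, 5]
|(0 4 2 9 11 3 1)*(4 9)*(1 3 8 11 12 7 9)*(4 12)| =10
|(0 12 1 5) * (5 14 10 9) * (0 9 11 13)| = 14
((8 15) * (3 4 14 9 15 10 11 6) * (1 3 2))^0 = [0, 1, 2, 3, 4, 5, 6, 7, 8, 9, 10, 11, 12, 13, 14, 15] = (15)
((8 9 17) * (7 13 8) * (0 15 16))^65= (17)(0 16 15)= [16, 1, 2, 3, 4, 5, 6, 7, 8, 9, 10, 11, 12, 13, 14, 0, 15, 17]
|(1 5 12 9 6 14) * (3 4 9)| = |(1 5 12 3 4 9 6 14)| = 8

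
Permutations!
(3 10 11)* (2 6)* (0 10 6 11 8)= (0 10 8)(2 11 3 6)= [10, 1, 11, 6, 4, 5, 2, 7, 0, 9, 8, 3]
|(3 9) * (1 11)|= |(1 11)(3 9)|= 2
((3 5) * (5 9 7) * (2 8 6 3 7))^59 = (2 9 3 6 8)(5 7) = [0, 1, 9, 6, 4, 7, 8, 5, 2, 3]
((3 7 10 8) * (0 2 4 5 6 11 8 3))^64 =[2, 1, 4, 7, 5, 6, 11, 10, 0, 9, 3, 8] =(0 2 4 5 6 11 8)(3 7 10)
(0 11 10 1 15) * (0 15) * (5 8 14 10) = [11, 0, 2, 3, 4, 8, 6, 7, 14, 9, 1, 5, 12, 13, 10, 15] = (15)(0 11 5 8 14 10 1)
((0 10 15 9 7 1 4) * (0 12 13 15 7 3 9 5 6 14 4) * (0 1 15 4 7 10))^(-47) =[0, 1, 2, 9, 12, 7, 15, 6, 8, 3, 10, 11, 13, 4, 5, 14] =(3 9)(4 12 13)(5 7 6 15 14)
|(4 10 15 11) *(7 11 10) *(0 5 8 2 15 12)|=21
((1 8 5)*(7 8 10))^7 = [0, 7, 2, 3, 4, 10, 6, 5, 1, 9, 8] = (1 7 5 10 8)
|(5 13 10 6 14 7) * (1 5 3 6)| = |(1 5 13 10)(3 6 14 7)| = 4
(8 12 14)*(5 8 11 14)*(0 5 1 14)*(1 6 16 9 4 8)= [5, 14, 2, 3, 8, 1, 16, 7, 12, 4, 10, 0, 6, 13, 11, 15, 9]= (0 5 1 14 11)(4 8 12 6 16 9)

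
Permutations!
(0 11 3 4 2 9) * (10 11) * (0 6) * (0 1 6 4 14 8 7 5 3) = (0 10 11)(1 6)(2 9 4)(3 14 8 7 5) = [10, 6, 9, 14, 2, 3, 1, 5, 7, 4, 11, 0, 12, 13, 8]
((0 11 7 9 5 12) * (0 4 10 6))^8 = (0 6 10 4 12 5 9 7 11) = [6, 1, 2, 3, 12, 9, 10, 11, 8, 7, 4, 0, 5]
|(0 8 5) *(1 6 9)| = 3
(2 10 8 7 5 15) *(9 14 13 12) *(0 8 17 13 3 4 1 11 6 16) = (0 8 7 5 15 2 10 17 13 12 9 14 3 4 1 11 6 16) = [8, 11, 10, 4, 1, 15, 16, 5, 7, 14, 17, 6, 9, 12, 3, 2, 0, 13]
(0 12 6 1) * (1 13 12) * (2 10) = (0 1)(2 10)(6 13 12) = [1, 0, 10, 3, 4, 5, 13, 7, 8, 9, 2, 11, 6, 12]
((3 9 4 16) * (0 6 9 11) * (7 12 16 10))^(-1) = [11, 1, 2, 16, 9, 5, 0, 10, 8, 6, 4, 3, 7, 13, 14, 15, 12] = (0 11 3 16 12 7 10 4 9 6)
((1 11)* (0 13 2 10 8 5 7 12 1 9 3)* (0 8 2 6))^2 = (0 6 13)(1 9 8 7)(3 5 12 11) = [6, 9, 2, 5, 4, 12, 13, 1, 7, 8, 10, 3, 11, 0]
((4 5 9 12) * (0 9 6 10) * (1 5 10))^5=(12)(1 6 5)=[0, 6, 2, 3, 4, 1, 5, 7, 8, 9, 10, 11, 12]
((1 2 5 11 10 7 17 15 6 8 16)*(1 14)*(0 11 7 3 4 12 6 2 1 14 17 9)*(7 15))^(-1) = (0 9 7 17 16 8 6 12 4 3 10 11)(2 15 5) = [9, 1, 15, 10, 3, 2, 12, 17, 6, 7, 11, 0, 4, 13, 14, 5, 8, 16]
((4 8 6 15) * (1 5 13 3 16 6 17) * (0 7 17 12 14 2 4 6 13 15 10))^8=(17)(2 12 4 14 8)(3 13 16)=[0, 1, 12, 13, 14, 5, 6, 7, 2, 9, 10, 11, 4, 16, 8, 15, 3, 17]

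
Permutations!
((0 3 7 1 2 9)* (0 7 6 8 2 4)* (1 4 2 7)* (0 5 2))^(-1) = (0 1 9 2 5 4 7 8 6 3) = [1, 9, 5, 0, 7, 4, 3, 8, 6, 2]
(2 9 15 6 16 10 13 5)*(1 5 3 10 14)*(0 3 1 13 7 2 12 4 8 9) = [3, 5, 0, 10, 8, 12, 16, 2, 9, 15, 7, 11, 4, 1, 13, 6, 14] = (0 3 10 7 2)(1 5 12 4 8 9 15 6 16 14 13)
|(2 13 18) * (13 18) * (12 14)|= |(2 18)(12 14)|= 2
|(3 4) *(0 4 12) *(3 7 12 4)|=|(0 3 4 7 12)|=5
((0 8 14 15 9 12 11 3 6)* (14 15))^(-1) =(0 6 3 11 12 9 15 8) =[6, 1, 2, 11, 4, 5, 3, 7, 0, 15, 10, 12, 9, 13, 14, 8]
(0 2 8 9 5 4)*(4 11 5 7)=(0 2 8 9 7 4)(5 11)=[2, 1, 8, 3, 0, 11, 6, 4, 9, 7, 10, 5]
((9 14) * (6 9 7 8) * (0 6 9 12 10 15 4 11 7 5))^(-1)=(0 5 14 9 8 7 11 4 15 10 12 6)=[5, 1, 2, 3, 15, 14, 0, 11, 7, 8, 12, 4, 6, 13, 9, 10]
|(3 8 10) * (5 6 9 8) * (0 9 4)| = 8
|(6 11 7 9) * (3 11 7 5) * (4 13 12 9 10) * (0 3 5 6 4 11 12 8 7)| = |(0 3 12 9 4 13 8 7 10 11 6)| = 11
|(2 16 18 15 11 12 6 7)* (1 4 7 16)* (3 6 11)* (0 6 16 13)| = 12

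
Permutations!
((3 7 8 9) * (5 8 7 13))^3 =(3 8 13 9 5) =[0, 1, 2, 8, 4, 3, 6, 7, 13, 5, 10, 11, 12, 9]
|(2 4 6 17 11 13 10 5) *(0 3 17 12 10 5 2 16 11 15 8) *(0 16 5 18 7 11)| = |(0 3 17 15 8 16)(2 4 6 12 10)(7 11 13 18)| = 60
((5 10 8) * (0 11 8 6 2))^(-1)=(0 2 6 10 5 8 11)=[2, 1, 6, 3, 4, 8, 10, 7, 11, 9, 5, 0]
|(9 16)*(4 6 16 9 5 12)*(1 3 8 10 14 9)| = |(1 3 8 10 14 9)(4 6 16 5 12)| = 30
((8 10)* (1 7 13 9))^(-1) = (1 9 13 7)(8 10) = [0, 9, 2, 3, 4, 5, 6, 1, 10, 13, 8, 11, 12, 7]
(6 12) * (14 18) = (6 12)(14 18) = [0, 1, 2, 3, 4, 5, 12, 7, 8, 9, 10, 11, 6, 13, 18, 15, 16, 17, 14]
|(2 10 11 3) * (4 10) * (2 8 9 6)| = |(2 4 10 11 3 8 9 6)| = 8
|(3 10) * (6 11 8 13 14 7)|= |(3 10)(6 11 8 13 14 7)|= 6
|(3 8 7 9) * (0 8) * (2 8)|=|(0 2 8 7 9 3)|=6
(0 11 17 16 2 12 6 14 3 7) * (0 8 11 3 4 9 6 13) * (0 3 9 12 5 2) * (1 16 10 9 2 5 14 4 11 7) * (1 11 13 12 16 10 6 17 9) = [2, 10, 14, 11, 16, 5, 4, 8, 7, 17, 1, 9, 12, 3, 13, 15, 0, 6] = (0 2 14 13 3 11 9 17 6 4 16)(1 10)(7 8)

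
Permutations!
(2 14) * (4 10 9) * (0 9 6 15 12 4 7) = (0 9 7)(2 14)(4 10 6 15 12) = [9, 1, 14, 3, 10, 5, 15, 0, 8, 7, 6, 11, 4, 13, 2, 12]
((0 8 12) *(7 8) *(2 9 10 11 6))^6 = (0 8)(2 9 10 11 6)(7 12) = [8, 1, 9, 3, 4, 5, 2, 12, 0, 10, 11, 6, 7]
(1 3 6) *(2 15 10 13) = (1 3 6)(2 15 10 13) = [0, 3, 15, 6, 4, 5, 1, 7, 8, 9, 13, 11, 12, 2, 14, 10]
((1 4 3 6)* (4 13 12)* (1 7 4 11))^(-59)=(1 13 12 11)(3 6 7 4)=[0, 13, 2, 6, 3, 5, 7, 4, 8, 9, 10, 1, 11, 12]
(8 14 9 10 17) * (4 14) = (4 14 9 10 17 8) = [0, 1, 2, 3, 14, 5, 6, 7, 4, 10, 17, 11, 12, 13, 9, 15, 16, 8]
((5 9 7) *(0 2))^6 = [0, 1, 2, 3, 4, 5, 6, 7, 8, 9] = (9)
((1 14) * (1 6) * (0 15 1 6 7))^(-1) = (0 7 14 1 15) = [7, 15, 2, 3, 4, 5, 6, 14, 8, 9, 10, 11, 12, 13, 1, 0]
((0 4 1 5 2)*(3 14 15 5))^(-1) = (0 2 5 15 14 3 1 4) = [2, 4, 5, 1, 0, 15, 6, 7, 8, 9, 10, 11, 12, 13, 3, 14]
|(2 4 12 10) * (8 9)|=4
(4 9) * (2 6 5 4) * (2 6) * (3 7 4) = [0, 1, 2, 7, 9, 3, 5, 4, 8, 6] = (3 7 4 9 6 5)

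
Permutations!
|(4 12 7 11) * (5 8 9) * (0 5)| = |(0 5 8 9)(4 12 7 11)| = 4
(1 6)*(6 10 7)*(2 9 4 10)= (1 2 9 4 10 7 6)= [0, 2, 9, 3, 10, 5, 1, 6, 8, 4, 7]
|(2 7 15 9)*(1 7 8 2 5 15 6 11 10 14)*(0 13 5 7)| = 22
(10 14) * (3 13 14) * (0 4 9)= [4, 1, 2, 13, 9, 5, 6, 7, 8, 0, 3, 11, 12, 14, 10]= (0 4 9)(3 13 14 10)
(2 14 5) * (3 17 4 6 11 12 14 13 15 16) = (2 13 15 16 3 17 4 6 11 12 14 5) = [0, 1, 13, 17, 6, 2, 11, 7, 8, 9, 10, 12, 14, 15, 5, 16, 3, 4]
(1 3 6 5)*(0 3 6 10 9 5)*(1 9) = [3, 6, 2, 10, 4, 9, 0, 7, 8, 5, 1] = (0 3 10 1 6)(5 9)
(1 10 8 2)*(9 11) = (1 10 8 2)(9 11) = [0, 10, 1, 3, 4, 5, 6, 7, 2, 11, 8, 9]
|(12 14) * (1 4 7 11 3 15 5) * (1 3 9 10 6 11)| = |(1 4 7)(3 15 5)(6 11 9 10)(12 14)| = 12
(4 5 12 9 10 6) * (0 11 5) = (0 11 5 12 9 10 6 4) = [11, 1, 2, 3, 0, 12, 4, 7, 8, 10, 6, 5, 9]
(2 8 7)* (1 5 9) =(1 5 9)(2 8 7) =[0, 5, 8, 3, 4, 9, 6, 2, 7, 1]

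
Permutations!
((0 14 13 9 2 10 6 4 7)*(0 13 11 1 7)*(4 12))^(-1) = (0 4 12 6 10 2 9 13 7 1 11 14) = [4, 11, 9, 3, 12, 5, 10, 1, 8, 13, 2, 14, 6, 7, 0]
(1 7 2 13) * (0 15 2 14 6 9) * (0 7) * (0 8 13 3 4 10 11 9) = (0 15 2 3 4 10 11 9 7 14 6)(1 8 13) = [15, 8, 3, 4, 10, 5, 0, 14, 13, 7, 11, 9, 12, 1, 6, 2]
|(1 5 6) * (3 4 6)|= |(1 5 3 4 6)|= 5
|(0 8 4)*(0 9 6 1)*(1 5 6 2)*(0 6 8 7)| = 14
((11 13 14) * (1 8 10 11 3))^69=[0, 3, 2, 14, 4, 5, 6, 7, 1, 9, 8, 10, 12, 11, 13]=(1 3 14 13 11 10 8)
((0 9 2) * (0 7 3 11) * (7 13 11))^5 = (13)(3 7) = [0, 1, 2, 7, 4, 5, 6, 3, 8, 9, 10, 11, 12, 13]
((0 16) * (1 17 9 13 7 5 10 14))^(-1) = (0 16)(1 14 10 5 7 13 9 17) = [16, 14, 2, 3, 4, 7, 6, 13, 8, 17, 5, 11, 12, 9, 10, 15, 0, 1]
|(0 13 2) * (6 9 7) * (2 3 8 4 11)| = |(0 13 3 8 4 11 2)(6 9 7)| = 21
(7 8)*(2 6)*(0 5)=(0 5)(2 6)(7 8)=[5, 1, 6, 3, 4, 0, 2, 8, 7]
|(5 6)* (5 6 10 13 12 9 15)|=6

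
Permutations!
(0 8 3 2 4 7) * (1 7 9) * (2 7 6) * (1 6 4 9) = (0 8 3 7)(1 4)(2 9 6) = [8, 4, 9, 7, 1, 5, 2, 0, 3, 6]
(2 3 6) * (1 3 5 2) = (1 3 6)(2 5) = [0, 3, 5, 6, 4, 2, 1]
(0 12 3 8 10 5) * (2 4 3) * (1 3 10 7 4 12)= (0 1 3 8 7 4 10 5)(2 12)= [1, 3, 12, 8, 10, 0, 6, 4, 7, 9, 5, 11, 2]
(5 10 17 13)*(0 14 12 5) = (0 14 12 5 10 17 13) = [14, 1, 2, 3, 4, 10, 6, 7, 8, 9, 17, 11, 5, 0, 12, 15, 16, 13]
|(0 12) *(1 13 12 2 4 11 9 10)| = |(0 2 4 11 9 10 1 13 12)| = 9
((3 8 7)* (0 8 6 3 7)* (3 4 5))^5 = (0 8)(3 6 4 5) = [8, 1, 2, 6, 5, 3, 4, 7, 0]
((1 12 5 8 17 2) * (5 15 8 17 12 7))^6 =(1 7 5 17 2) =[0, 7, 1, 3, 4, 17, 6, 5, 8, 9, 10, 11, 12, 13, 14, 15, 16, 2]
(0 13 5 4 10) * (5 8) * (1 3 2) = (0 13 8 5 4 10)(1 3 2) = [13, 3, 1, 2, 10, 4, 6, 7, 5, 9, 0, 11, 12, 8]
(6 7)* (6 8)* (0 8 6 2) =(0 8 2)(6 7) =[8, 1, 0, 3, 4, 5, 7, 6, 2]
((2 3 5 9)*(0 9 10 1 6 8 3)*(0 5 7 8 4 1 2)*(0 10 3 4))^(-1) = [6, 4, 10, 5, 8, 2, 1, 3, 7, 0, 9] = (0 6 1 4 8 7 3 5 2 10 9)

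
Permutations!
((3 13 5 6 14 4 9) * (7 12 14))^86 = (3 12 13 14 5 4 6 9 7) = [0, 1, 2, 12, 6, 4, 9, 3, 8, 7, 10, 11, 13, 14, 5]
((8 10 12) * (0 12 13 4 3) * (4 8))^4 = (8 10 13) = [0, 1, 2, 3, 4, 5, 6, 7, 10, 9, 13, 11, 12, 8]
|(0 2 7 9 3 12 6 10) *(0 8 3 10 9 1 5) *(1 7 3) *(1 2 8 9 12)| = |(0 8 2 3 1 5)(6 12)(9 10)| = 6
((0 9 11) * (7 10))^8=(0 11 9)=[11, 1, 2, 3, 4, 5, 6, 7, 8, 0, 10, 9]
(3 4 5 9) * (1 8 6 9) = [0, 8, 2, 4, 5, 1, 9, 7, 6, 3] = (1 8 6 9 3 4 5)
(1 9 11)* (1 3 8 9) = (3 8 9 11) = [0, 1, 2, 8, 4, 5, 6, 7, 9, 11, 10, 3]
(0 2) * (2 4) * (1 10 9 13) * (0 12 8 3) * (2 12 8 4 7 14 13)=(0 7 14 13 1 10 9 2 8 3)(4 12)=[7, 10, 8, 0, 12, 5, 6, 14, 3, 2, 9, 11, 4, 1, 13]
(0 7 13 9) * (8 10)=(0 7 13 9)(8 10)=[7, 1, 2, 3, 4, 5, 6, 13, 10, 0, 8, 11, 12, 9]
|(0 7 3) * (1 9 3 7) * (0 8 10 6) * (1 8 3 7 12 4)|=20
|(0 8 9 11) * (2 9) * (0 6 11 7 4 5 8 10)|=|(0 10)(2 9 7 4 5 8)(6 11)|=6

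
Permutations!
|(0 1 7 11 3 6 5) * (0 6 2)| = |(0 1 7 11 3 2)(5 6)| = 6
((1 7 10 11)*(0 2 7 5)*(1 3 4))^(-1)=(0 5 1 4 3 11 10 7 2)=[5, 4, 0, 11, 3, 1, 6, 2, 8, 9, 7, 10]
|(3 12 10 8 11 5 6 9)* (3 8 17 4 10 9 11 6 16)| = |(3 12 9 8 6 11 5 16)(4 10 17)| = 24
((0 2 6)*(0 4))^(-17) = [4, 1, 0, 3, 6, 5, 2] = (0 4 6 2)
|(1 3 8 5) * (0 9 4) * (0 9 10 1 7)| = 14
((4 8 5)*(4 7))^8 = (8) = [0, 1, 2, 3, 4, 5, 6, 7, 8]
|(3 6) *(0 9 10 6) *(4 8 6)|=7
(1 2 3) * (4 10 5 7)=(1 2 3)(4 10 5 7)=[0, 2, 3, 1, 10, 7, 6, 4, 8, 9, 5]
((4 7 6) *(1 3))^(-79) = [0, 3, 2, 1, 6, 5, 7, 4] = (1 3)(4 6 7)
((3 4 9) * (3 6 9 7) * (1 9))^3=[0, 1, 2, 3, 4, 5, 6, 7, 8, 9]=(9)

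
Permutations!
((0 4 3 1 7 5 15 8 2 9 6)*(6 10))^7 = (0 8 3 9 7 6 15 4 2 1 10 5) = [8, 10, 1, 9, 2, 0, 15, 6, 3, 7, 5, 11, 12, 13, 14, 4]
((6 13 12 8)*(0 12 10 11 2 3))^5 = (0 10 12 11 8 2 6 3 13) = [10, 1, 6, 13, 4, 5, 3, 7, 2, 9, 12, 8, 11, 0]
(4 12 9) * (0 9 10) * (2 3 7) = (0 9 4 12 10)(2 3 7) = [9, 1, 3, 7, 12, 5, 6, 2, 8, 4, 0, 11, 10]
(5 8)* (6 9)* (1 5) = (1 5 8)(6 9) = [0, 5, 2, 3, 4, 8, 9, 7, 1, 6]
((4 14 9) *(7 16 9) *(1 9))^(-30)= (16)= [0, 1, 2, 3, 4, 5, 6, 7, 8, 9, 10, 11, 12, 13, 14, 15, 16]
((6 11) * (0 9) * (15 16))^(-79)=(0 9)(6 11)(15 16)=[9, 1, 2, 3, 4, 5, 11, 7, 8, 0, 10, 6, 12, 13, 14, 16, 15]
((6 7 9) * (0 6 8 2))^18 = (9) = [0, 1, 2, 3, 4, 5, 6, 7, 8, 9]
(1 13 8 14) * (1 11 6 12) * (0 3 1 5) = (0 3 1 13 8 14 11 6 12 5) = [3, 13, 2, 1, 4, 0, 12, 7, 14, 9, 10, 6, 5, 8, 11]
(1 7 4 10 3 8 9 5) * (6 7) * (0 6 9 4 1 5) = (0 6 7 1 9)(3 8 4 10) = [6, 9, 2, 8, 10, 5, 7, 1, 4, 0, 3]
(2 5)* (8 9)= (2 5)(8 9)= [0, 1, 5, 3, 4, 2, 6, 7, 9, 8]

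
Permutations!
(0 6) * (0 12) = (0 6 12) = [6, 1, 2, 3, 4, 5, 12, 7, 8, 9, 10, 11, 0]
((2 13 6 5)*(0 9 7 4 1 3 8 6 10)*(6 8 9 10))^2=(1 9 4 3 7)(2 6)(5 13)=[0, 9, 6, 7, 3, 13, 2, 1, 8, 4, 10, 11, 12, 5]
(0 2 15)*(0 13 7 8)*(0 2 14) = [14, 1, 15, 3, 4, 5, 6, 8, 2, 9, 10, 11, 12, 7, 0, 13] = (0 14)(2 15 13 7 8)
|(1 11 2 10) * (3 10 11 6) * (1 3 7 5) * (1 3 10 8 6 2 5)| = |(1 2 11 5 3 8 6 7)| = 8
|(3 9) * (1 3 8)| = 4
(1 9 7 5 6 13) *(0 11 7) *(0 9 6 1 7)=[11, 6, 2, 3, 4, 1, 13, 5, 8, 9, 10, 0, 12, 7]=(0 11)(1 6 13 7 5)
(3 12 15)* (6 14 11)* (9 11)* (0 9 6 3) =(0 9 11 3 12 15)(6 14) =[9, 1, 2, 12, 4, 5, 14, 7, 8, 11, 10, 3, 15, 13, 6, 0]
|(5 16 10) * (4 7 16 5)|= 4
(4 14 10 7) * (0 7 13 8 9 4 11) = (0 7 11)(4 14 10 13 8 9) = [7, 1, 2, 3, 14, 5, 6, 11, 9, 4, 13, 0, 12, 8, 10]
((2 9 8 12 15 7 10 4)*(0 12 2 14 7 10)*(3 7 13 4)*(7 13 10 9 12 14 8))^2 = (0 10 13 8 12 9)(2 15 7 14 3 4) = [10, 1, 15, 4, 2, 5, 6, 14, 12, 0, 13, 11, 9, 8, 3, 7]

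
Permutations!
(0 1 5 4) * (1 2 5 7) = (0 2 5 4)(1 7) = [2, 7, 5, 3, 0, 4, 6, 1]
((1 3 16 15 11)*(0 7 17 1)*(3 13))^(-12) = (0 16 1)(3 17 11)(7 15 13) = [16, 0, 2, 17, 4, 5, 6, 15, 8, 9, 10, 3, 12, 7, 14, 13, 1, 11]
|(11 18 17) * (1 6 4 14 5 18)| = 8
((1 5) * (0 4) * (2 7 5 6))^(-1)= (0 4)(1 5 7 2 6)= [4, 5, 6, 3, 0, 7, 1, 2]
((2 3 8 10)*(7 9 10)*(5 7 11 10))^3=[0, 1, 11, 10, 4, 5, 6, 7, 2, 9, 8, 3]=(2 11 3 10 8)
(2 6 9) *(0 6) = (0 6 9 2) = [6, 1, 0, 3, 4, 5, 9, 7, 8, 2]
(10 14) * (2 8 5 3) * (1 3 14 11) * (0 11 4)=(0 11 1 3 2 8 5 14 10 4)=[11, 3, 8, 2, 0, 14, 6, 7, 5, 9, 4, 1, 12, 13, 10]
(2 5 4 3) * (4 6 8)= (2 5 6 8 4 3)= [0, 1, 5, 2, 3, 6, 8, 7, 4]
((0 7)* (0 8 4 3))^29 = [3, 1, 2, 4, 8, 5, 6, 0, 7] = (0 3 4 8 7)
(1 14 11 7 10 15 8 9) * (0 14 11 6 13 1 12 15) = (0 14 6 13 1 11 7 10)(8 9 12 15) = [14, 11, 2, 3, 4, 5, 13, 10, 9, 12, 0, 7, 15, 1, 6, 8]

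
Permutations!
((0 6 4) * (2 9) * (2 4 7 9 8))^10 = (9) = [0, 1, 2, 3, 4, 5, 6, 7, 8, 9]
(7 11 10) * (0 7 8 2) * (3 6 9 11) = (0 7 3 6 9 11 10 8 2) = [7, 1, 0, 6, 4, 5, 9, 3, 2, 11, 8, 10]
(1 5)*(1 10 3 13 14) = [0, 5, 2, 13, 4, 10, 6, 7, 8, 9, 3, 11, 12, 14, 1] = (1 5 10 3 13 14)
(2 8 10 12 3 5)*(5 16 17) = (2 8 10 12 3 16 17 5) = [0, 1, 8, 16, 4, 2, 6, 7, 10, 9, 12, 11, 3, 13, 14, 15, 17, 5]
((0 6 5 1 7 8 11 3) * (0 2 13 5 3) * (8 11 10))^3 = [2, 0, 1, 5, 4, 11, 13, 6, 10, 9, 8, 3, 12, 7] = (0 2 1)(3 5 11)(6 13 7)(8 10)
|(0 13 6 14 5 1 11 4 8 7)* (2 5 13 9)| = |(0 9 2 5 1 11 4 8 7)(6 14 13)| = 9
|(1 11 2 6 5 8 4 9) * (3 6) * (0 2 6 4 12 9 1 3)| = |(0 2)(1 11 6 5 8 12 9 3 4)| = 18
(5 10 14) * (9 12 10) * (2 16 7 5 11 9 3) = (2 16 7 5 3)(9 12 10 14 11) = [0, 1, 16, 2, 4, 3, 6, 5, 8, 12, 14, 9, 10, 13, 11, 15, 7]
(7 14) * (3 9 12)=(3 9 12)(7 14)=[0, 1, 2, 9, 4, 5, 6, 14, 8, 12, 10, 11, 3, 13, 7]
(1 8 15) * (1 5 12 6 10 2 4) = (1 8 15 5 12 6 10 2 4) = [0, 8, 4, 3, 1, 12, 10, 7, 15, 9, 2, 11, 6, 13, 14, 5]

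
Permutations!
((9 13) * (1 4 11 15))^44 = (15) = [0, 1, 2, 3, 4, 5, 6, 7, 8, 9, 10, 11, 12, 13, 14, 15]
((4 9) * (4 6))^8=(4 6 9)=[0, 1, 2, 3, 6, 5, 9, 7, 8, 4]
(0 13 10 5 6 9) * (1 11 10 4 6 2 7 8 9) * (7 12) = [13, 11, 12, 3, 6, 2, 1, 8, 9, 0, 5, 10, 7, 4] = (0 13 4 6 1 11 10 5 2 12 7 8 9)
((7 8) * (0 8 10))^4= (10)= [0, 1, 2, 3, 4, 5, 6, 7, 8, 9, 10]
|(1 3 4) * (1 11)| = 4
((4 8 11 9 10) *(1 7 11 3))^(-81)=[0, 3, 2, 8, 10, 5, 6, 1, 4, 11, 9, 7]=(1 3 8 4 10 9 11 7)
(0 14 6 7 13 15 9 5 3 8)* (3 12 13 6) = (0 14 3 8)(5 12 13 15 9)(6 7) = [14, 1, 2, 8, 4, 12, 7, 6, 0, 5, 10, 11, 13, 15, 3, 9]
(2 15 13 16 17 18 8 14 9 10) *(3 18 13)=[0, 1, 15, 18, 4, 5, 6, 7, 14, 10, 2, 11, 12, 16, 9, 3, 17, 13, 8]=(2 15 3 18 8 14 9 10)(13 16 17)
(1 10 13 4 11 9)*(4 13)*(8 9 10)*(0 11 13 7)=(0 11 10 4 13 7)(1 8 9)=[11, 8, 2, 3, 13, 5, 6, 0, 9, 1, 4, 10, 12, 7]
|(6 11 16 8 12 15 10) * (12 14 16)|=|(6 11 12 15 10)(8 14 16)|=15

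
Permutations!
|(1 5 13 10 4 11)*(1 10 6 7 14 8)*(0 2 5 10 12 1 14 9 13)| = 60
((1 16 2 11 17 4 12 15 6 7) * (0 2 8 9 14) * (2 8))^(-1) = (0 14 9 8)(1 7 6 15 12 4 17 11 2 16) = [14, 7, 16, 3, 17, 5, 15, 6, 0, 8, 10, 2, 4, 13, 9, 12, 1, 11]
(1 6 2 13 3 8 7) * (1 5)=(1 6 2 13 3 8 7 5)=[0, 6, 13, 8, 4, 1, 2, 5, 7, 9, 10, 11, 12, 3]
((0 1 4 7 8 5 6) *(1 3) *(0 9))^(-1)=(0 9 6 5 8 7 4 1 3)=[9, 3, 2, 0, 1, 8, 5, 4, 7, 6]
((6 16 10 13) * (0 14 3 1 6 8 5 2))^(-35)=(0 5 13 16 1 14 2 8 10 6 3)=[5, 14, 8, 0, 4, 13, 3, 7, 10, 9, 6, 11, 12, 16, 2, 15, 1]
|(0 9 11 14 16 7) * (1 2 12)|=6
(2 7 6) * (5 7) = (2 5 7 6) = [0, 1, 5, 3, 4, 7, 2, 6]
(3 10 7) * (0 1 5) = (0 1 5)(3 10 7) = [1, 5, 2, 10, 4, 0, 6, 3, 8, 9, 7]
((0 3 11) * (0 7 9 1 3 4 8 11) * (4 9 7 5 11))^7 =(0 3 1 9)(4 8)(5 11) =[3, 9, 2, 1, 8, 11, 6, 7, 4, 0, 10, 5]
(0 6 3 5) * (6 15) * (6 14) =[15, 1, 2, 5, 4, 0, 3, 7, 8, 9, 10, 11, 12, 13, 6, 14] =(0 15 14 6 3 5)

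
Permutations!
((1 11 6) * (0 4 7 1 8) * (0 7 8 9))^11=(0 7 6 4 1 9 8 11)=[7, 9, 2, 3, 1, 5, 4, 6, 11, 8, 10, 0]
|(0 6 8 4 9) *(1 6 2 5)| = 8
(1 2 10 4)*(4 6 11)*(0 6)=(0 6 11 4 1 2 10)=[6, 2, 10, 3, 1, 5, 11, 7, 8, 9, 0, 4]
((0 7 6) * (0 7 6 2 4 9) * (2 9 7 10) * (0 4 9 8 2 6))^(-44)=(10)(2 9 4 7 8)=[0, 1, 9, 3, 7, 5, 6, 8, 2, 4, 10]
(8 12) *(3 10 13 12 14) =[0, 1, 2, 10, 4, 5, 6, 7, 14, 9, 13, 11, 8, 12, 3] =(3 10 13 12 8 14)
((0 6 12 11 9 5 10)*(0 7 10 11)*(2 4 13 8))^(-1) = [12, 1, 8, 3, 2, 9, 0, 10, 13, 11, 7, 5, 6, 4] = (0 12 6)(2 8 13 4)(5 9 11)(7 10)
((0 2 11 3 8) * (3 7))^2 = (0 11 3)(2 7 8) = [11, 1, 7, 0, 4, 5, 6, 8, 2, 9, 10, 3]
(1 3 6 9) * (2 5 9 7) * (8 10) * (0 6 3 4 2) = [6, 4, 5, 3, 2, 9, 7, 0, 10, 1, 8] = (0 6 7)(1 4 2 5 9)(8 10)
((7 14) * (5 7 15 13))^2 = (5 14 13 7 15) = [0, 1, 2, 3, 4, 14, 6, 15, 8, 9, 10, 11, 12, 7, 13, 5]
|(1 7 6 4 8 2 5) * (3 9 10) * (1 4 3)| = 12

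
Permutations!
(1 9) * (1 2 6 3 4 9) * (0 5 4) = [5, 1, 6, 0, 9, 4, 3, 7, 8, 2] = (0 5 4 9 2 6 3)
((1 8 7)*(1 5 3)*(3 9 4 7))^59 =[0, 3, 2, 8, 9, 7, 6, 4, 1, 5] =(1 3 8)(4 9 5 7)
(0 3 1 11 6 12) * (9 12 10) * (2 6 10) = (0 3 1 11 10 9 12)(2 6) = [3, 11, 6, 1, 4, 5, 2, 7, 8, 12, 9, 10, 0]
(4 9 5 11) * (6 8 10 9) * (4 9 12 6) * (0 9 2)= [9, 1, 0, 3, 4, 11, 8, 7, 10, 5, 12, 2, 6]= (0 9 5 11 2)(6 8 10 12)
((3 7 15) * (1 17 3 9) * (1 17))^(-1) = (3 17 9 15 7) = [0, 1, 2, 17, 4, 5, 6, 3, 8, 15, 10, 11, 12, 13, 14, 7, 16, 9]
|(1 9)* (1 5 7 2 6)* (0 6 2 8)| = 7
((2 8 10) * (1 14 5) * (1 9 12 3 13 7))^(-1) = [0, 7, 10, 12, 4, 14, 6, 13, 2, 5, 8, 11, 9, 3, 1] = (1 7 13 3 12 9 5 14)(2 10 8)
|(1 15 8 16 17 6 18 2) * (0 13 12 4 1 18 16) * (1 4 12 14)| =6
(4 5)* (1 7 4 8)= (1 7 4 5 8)= [0, 7, 2, 3, 5, 8, 6, 4, 1]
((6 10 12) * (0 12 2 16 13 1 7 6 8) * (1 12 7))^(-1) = (0 8 12 13 16 2 10 6 7) = [8, 1, 10, 3, 4, 5, 7, 0, 12, 9, 6, 11, 13, 16, 14, 15, 2]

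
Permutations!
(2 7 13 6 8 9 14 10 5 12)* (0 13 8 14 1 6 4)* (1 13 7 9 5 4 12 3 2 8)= (0 7 1 6 14 10 4)(2 9 13 12 8 5 3)= [7, 6, 9, 2, 0, 3, 14, 1, 5, 13, 4, 11, 8, 12, 10]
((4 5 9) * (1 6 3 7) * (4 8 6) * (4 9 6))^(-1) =(1 7 3 6 5 4 8 9) =[0, 7, 2, 6, 8, 4, 5, 3, 9, 1]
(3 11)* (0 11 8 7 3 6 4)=(0 11 6 4)(3 8 7)=[11, 1, 2, 8, 0, 5, 4, 3, 7, 9, 10, 6]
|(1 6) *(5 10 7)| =|(1 6)(5 10 7)| =6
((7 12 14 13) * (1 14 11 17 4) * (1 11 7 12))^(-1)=[0, 7, 2, 3, 17, 5, 6, 12, 8, 9, 10, 4, 13, 14, 1, 15, 16, 11]=(1 7 12 13 14)(4 17 11)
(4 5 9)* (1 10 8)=(1 10 8)(4 5 9)=[0, 10, 2, 3, 5, 9, 6, 7, 1, 4, 8]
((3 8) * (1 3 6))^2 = (1 8)(3 6) = [0, 8, 2, 6, 4, 5, 3, 7, 1]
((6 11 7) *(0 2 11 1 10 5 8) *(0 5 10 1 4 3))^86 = (0 11 6 3 2 7 4) = [11, 1, 7, 2, 0, 5, 3, 4, 8, 9, 10, 6]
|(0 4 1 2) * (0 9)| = 5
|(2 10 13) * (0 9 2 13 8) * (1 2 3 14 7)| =|(0 9 3 14 7 1 2 10 8)| =9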